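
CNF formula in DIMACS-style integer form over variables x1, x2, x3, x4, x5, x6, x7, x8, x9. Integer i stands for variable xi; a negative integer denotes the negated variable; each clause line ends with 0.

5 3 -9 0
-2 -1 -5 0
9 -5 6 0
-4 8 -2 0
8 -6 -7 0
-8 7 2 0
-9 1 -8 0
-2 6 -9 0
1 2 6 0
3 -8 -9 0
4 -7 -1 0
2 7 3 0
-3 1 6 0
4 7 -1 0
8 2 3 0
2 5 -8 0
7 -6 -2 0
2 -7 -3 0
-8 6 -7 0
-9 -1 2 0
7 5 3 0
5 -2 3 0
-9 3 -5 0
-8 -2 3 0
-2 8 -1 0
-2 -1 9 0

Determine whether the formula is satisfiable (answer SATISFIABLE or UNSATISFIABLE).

Branch on x1: take x1 = True.
Try x2 = False.
  then x9 is forced to False.
The remaining clauses are satisfied by x3 = True, x4 = True, x5 = True, x6 = True, x7 = False, x8 = False.
Every clause has at least one true literal under this assignment.
So x1=1, x2=0, x3=1, x4=1, x5=1, x6=1, x7=0, x8=0, x9=0 is a satisfying assignment.

SATISFIABLE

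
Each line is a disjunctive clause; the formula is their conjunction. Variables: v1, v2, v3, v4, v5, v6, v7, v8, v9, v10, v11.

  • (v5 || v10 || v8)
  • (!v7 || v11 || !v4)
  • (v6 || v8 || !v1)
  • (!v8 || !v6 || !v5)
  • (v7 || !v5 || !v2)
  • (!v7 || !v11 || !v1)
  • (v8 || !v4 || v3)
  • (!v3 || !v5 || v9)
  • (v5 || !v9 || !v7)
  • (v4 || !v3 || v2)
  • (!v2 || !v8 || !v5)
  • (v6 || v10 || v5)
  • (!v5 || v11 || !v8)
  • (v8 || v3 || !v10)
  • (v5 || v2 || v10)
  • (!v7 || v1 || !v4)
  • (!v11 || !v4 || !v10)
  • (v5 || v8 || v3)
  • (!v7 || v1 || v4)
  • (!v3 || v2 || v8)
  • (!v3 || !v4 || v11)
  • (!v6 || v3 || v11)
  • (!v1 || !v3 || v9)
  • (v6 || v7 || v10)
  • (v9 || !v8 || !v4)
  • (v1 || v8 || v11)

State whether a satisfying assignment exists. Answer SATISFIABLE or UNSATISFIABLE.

SATISFIABLE

Try v1 = True.
Branch on v2: take v2 = True.
For the remaining variables, v3 = False, v4 = True, v5 = False, v6 = True, v7 = False, v8 = True, v9 = True, v10 = False, v11 = True works.
Every clause has at least one true literal under this assignment.
So v1=True, v2=True, v3=False, v4=True, v5=False, v6=True, v7=False, v8=True, v9=True, v10=False, v11=True is a satisfying assignment.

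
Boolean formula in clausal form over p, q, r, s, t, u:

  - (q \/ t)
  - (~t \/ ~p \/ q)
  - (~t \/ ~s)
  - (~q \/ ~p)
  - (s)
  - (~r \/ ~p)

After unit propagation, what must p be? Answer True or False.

(s) stands alone — s = True.
(~s \/ ~t): since s = True, the clause reduces to (~t). t = False.
In (q \/ t), t is now false; q must hold, so q = True.
In (~q \/ ~p), ~q is now false; ~p must hold, so p = False.

False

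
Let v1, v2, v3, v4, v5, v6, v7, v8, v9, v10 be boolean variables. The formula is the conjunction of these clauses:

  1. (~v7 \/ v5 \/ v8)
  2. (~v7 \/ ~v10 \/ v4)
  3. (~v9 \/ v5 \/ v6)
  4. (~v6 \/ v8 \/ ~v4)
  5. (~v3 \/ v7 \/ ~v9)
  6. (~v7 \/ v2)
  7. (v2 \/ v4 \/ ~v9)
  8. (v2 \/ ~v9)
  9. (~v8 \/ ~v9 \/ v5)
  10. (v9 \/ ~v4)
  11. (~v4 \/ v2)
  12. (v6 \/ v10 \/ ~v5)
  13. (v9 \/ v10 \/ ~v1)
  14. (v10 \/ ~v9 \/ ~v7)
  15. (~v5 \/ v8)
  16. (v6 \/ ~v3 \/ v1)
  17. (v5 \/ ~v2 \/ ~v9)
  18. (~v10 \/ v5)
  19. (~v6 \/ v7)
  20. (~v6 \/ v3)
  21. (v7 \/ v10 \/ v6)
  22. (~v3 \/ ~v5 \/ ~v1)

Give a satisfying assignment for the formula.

v1=False  v2=True  v3=False  v4=False  v5=False  v6=False  v7=True  v8=True  v9=False  v10=False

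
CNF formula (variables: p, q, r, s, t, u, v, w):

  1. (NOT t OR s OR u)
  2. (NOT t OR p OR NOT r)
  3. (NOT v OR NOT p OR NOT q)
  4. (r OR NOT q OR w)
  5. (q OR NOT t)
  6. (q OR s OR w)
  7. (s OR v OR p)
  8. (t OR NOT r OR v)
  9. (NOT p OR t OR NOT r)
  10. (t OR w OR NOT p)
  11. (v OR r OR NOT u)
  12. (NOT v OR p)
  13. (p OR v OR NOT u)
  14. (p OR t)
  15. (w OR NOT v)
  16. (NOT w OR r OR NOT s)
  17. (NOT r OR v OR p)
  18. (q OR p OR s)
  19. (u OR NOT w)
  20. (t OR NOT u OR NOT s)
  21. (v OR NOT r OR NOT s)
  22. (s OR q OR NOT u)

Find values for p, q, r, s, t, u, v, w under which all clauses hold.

p=T, q=T, r=T, s=F, t=T, u=T, v=F, w=F

Check each clause:
  1. (s OR u OR NOT t) — u is true.
  2. (p OR NOT r OR NOT t) — p is true.
  3. (NOT v OR NOT q OR NOT p) — NOT v is true.
  4. (r OR w OR NOT q) — r is true.
  5. (q OR NOT t) — q is true.
  6. (s OR q OR w) — q is true.
  7. (v OR p OR s) — p is true.
  8. (NOT r OR v OR t) — t is true.
  9. (NOT p OR t OR NOT r) — t is true.
  10. (NOT p OR t OR w) — t is true.
  11. (v OR NOT u OR r) — r is true.
  12. (p OR NOT v) — NOT v is true.
  13. (v OR p OR NOT u) — p is true.
  14. (p OR t) — p is true.
  15. (NOT v OR w) — NOT v is true.
  16. (NOT s OR NOT w OR r) — NOT w is true.
  17. (p OR v OR NOT r) — p is true.
  18. (p OR q OR s) — p is true.
  19. (NOT w OR u) — NOT w is true.
  20. (t OR NOT s OR NOT u) — NOT s is true.
  21. (v OR NOT r OR NOT s) — NOT s is true.
  22. (NOT u OR q OR s) — q is true.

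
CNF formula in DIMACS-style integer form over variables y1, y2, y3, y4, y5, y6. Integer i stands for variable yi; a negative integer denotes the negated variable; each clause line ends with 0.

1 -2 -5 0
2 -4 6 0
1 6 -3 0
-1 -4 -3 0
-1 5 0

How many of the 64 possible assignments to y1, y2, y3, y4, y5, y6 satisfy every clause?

27

Case analysis on y1 and y2:
  y1=1, y2=1: y6 free; 3 ways for (y3,y4,y5) × 2^1 = 6.
  y1=1, y2=0: 5 of the 16 assignments to (y3,y4,y5,y6) work.
  y1=0, y2=1: y4 free; 3 ways for (y3,y5,y6) × 2^1 = 6.
  y1=0, y2=0: y5 free; 5 ways for (y3,y4,y6) × 2^1 = 10.
Total: 6 + 5 + 6 + 10 = 27.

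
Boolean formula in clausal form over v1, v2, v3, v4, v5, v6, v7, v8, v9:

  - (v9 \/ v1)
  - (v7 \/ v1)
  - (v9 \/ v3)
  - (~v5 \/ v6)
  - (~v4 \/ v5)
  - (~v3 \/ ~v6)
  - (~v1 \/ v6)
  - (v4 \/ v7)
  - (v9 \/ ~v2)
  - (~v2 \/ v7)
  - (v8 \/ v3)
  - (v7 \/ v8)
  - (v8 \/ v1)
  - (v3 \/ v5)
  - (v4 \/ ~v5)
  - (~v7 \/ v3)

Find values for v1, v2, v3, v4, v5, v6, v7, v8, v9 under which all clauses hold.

Pure literal: v2 appears only negated; assign v2 = False.
v8 occurs only positively in the remaining clauses — set v8 = True.
Branch on v1: take v1 = False.
  then v9 is forced to True.
  then v7 is forced to True.
  then v3 is forced to True.
  then v6 is forced to False.
  then v5 is forced to False.
  then v4 is forced to False.
Every clause has at least one true literal under this assignment.

v1 = F  v2 = F  v3 = T  v4 = F  v5 = F  v6 = F  v7 = T  v8 = T  v9 = T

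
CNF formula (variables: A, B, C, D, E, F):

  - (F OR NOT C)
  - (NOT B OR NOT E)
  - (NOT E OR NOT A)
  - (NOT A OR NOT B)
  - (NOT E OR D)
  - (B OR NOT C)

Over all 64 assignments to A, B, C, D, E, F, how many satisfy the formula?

16

Split on B, then E.
  B=T, E=T: a clause becomes empty — 0.
  B=T, E=F: D free; 3 ways for (A,C,F) × 2^1 = 6.
  B=F, E=T: remaining (A,C,D,F) ∈ {(F,F,T,F); (F,F,T,T)} — 2.
  B=F, E=F: forces C=F; A, D, F free → 2^3 = 8.
Total: 0 + 6 + 2 + 8 = 16.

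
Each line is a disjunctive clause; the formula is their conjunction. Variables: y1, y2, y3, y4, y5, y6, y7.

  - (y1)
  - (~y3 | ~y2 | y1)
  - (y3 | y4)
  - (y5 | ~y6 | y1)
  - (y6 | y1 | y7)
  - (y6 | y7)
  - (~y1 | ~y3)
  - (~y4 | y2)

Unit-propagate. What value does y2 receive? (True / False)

True

Unit clause (y1) sets y1 = True.
(~y1 | ~y3) with y1 = True leaves only ~y3, so y3 = False.
From (y4 | y3) and y3 = False: y4 = True.
(y2 | ~y4): since y4 = True, the clause reduces to (y2). y2 = True.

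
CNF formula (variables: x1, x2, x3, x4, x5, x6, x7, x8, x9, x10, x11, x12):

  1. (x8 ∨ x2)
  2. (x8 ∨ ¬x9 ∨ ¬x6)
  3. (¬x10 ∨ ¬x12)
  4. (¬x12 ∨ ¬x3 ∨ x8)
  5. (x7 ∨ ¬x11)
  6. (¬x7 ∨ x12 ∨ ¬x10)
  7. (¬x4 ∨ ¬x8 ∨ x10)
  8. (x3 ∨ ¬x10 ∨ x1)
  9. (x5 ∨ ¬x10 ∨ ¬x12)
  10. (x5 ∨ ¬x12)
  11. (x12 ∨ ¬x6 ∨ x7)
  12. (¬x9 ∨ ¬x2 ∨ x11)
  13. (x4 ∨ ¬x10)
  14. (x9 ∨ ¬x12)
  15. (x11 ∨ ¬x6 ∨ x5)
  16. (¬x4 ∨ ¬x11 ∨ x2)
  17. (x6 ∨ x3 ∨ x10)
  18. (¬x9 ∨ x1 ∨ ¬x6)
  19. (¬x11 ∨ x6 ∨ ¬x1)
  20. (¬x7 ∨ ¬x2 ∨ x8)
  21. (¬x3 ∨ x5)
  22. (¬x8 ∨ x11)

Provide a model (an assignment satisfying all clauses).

x1 = T, x2 = F, x3 = F, x4 = F, x5 = T, x6 = T, x7 = T, x8 = T, x9 = F, x10 = F, x11 = T, x12 = F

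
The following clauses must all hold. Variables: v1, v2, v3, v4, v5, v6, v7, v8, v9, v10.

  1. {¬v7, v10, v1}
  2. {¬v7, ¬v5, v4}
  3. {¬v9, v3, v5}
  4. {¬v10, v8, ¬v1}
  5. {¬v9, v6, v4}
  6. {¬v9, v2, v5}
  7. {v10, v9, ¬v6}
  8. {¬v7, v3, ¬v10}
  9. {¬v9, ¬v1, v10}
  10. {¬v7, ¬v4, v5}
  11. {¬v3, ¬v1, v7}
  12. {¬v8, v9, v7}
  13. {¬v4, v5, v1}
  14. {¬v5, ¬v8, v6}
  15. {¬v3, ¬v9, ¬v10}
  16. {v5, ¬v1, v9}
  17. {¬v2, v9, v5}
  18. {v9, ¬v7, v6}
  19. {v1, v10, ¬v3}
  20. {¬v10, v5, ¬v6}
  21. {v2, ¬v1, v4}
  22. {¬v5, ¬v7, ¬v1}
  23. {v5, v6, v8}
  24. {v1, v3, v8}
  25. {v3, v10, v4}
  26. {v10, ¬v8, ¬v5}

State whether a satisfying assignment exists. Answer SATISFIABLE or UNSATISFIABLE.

SATISFIABLE

Branch on v1: take v1 = False.
Try v2 = False.
Set v3 = True and propagate.
  then v10 is forced to True.
  then v9 is forced to False.
For the remaining variables, v4 = True, v5 = True, v6 = True, v7 = False, v8 = False works.
So v1=F  v2=F  v3=T  v4=T  v5=T  v6=T  v7=F  v8=F  v9=F  v10=T is a satisfying assignment.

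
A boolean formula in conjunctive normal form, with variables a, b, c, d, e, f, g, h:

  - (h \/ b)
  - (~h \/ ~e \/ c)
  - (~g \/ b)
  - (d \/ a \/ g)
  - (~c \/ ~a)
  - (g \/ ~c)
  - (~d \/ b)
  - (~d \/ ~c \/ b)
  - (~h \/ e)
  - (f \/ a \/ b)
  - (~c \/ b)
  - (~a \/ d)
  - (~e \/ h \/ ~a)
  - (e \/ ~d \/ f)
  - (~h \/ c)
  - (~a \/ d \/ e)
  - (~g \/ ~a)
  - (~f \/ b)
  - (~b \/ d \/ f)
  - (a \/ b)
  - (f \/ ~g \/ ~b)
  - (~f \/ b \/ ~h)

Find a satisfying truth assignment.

a = False  b = True  c = True  d = False  e = False  f = True  g = True  h = False

Check each clause:
  1. (h \/ b) — b is true.
  2. (~e \/ c \/ ~h) — ~h is true.
  3. (b \/ ~g) — b is true.
  4. (a \/ g \/ d) — g is true.
  5. (~a \/ ~c) — ~a is true.
  6. (g \/ ~c) — g is true.
  7. (b \/ ~d) — b is true.
  8. (~c \/ ~d \/ b) — b is true.
  9. (e \/ ~h) — ~h is true.
  10. (a \/ b \/ f) — b is true.
  11. (b \/ ~c) — b is true.
  12. (d \/ ~a) — ~a is true.
  13. (h \/ ~e \/ ~a) — ~e is true.
  14. (~d \/ f \/ e) — ~d is true.
  15. (~h \/ c) — ~h is true.
  16. (d \/ e \/ ~a) — ~a is true.
  17. (~g \/ ~a) — ~a is true.
  18. (~f \/ b) — b is true.
  19. (~b \/ d \/ f) — f is true.
  20. (b \/ a) — b is true.
  21. (~b \/ ~g \/ f) — f is true.
  22. (~f \/ b \/ ~h) — ~h is true.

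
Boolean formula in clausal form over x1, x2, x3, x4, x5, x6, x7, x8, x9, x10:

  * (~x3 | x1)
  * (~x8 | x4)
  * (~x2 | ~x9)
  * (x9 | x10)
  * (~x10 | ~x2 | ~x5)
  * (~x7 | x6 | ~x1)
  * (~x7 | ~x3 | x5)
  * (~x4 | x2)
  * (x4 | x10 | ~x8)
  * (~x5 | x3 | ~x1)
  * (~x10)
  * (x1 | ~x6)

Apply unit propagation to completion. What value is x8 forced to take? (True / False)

False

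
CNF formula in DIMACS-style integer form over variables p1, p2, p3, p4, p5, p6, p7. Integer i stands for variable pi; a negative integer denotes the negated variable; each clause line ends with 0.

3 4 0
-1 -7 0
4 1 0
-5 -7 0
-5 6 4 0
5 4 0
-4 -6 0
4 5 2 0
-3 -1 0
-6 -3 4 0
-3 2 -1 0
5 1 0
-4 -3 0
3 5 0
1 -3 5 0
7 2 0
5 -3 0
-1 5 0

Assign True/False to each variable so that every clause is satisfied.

p1=T, p2=T, p3=F, p4=T, p5=T, p6=F, p7=F

p2 occurs only positively in the remaining clauses — set p2 = True.
Try p1 = True.
  then p7 is forced to False.
  then p3 is forced to False.
  then p4 is forced to True.
  then p6 is forced to False.
  then p5 is forced to True.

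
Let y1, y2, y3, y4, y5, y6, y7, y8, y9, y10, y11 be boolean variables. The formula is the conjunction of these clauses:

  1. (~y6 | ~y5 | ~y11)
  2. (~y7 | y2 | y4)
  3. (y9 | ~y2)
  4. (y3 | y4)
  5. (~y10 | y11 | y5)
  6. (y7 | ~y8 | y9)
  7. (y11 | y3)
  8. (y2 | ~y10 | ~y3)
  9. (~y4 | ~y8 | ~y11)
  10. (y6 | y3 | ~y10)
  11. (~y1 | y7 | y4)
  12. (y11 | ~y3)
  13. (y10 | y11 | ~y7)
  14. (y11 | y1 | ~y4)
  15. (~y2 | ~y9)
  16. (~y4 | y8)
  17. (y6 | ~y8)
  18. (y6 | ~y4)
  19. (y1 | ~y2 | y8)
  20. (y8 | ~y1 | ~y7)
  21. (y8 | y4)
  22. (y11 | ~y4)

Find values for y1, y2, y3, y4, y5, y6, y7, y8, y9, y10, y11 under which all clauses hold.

y1=False, y2=False, y3=True, y4=False, y5=False, y6=True, y7=False, y8=True, y9=True, y10=False, y11=True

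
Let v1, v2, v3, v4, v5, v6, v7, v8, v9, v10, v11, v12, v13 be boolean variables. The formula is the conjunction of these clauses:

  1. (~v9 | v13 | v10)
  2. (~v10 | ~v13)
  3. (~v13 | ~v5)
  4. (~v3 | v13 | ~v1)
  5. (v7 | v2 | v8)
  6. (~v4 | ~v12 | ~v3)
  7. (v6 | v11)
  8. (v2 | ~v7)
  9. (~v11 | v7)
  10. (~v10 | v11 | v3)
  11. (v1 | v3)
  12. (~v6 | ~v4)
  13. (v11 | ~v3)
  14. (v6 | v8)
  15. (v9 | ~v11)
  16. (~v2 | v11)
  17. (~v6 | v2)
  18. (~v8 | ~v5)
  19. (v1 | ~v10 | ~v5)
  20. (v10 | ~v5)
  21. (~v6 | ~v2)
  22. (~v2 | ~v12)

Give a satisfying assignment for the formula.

Pure literal: v5 appears only negated; assign v5 = False.
v12 occurs only negated in the remaining clauses — set v12 = False.
Branch on v1: take v1 = True.
Set v2 = True and propagate.
  then v11 is forced to True.
  then v7 is forced to True.
  then v9 is forced to True.
  then v6 is forced to False.
  then v8 is forced to True.
Set v3 = True and propagate.
  then v13 is forced to True.
  then v10 is forced to False.
v4 is now unconstrained; take v4 = True.
Check each clause:
  1. (v10 | ~v9 | v13) — v13 is true.
  2. (~v13 | ~v10) — ~v10 is true.
  3. (~v13 | ~v5) — ~v5 is true.
  4. (v13 | ~v3 | ~v1) — v13 is true.
  5. (v7 | v2 | v8) — v8 is true.
  6. (~v12 | ~v4 | ~v3) — ~v12 is true.
  7. (v11 | v6) — v11 is true.
  8. (~v7 | v2) — v2 is true.
  9. (v7 | ~v11) — v7 is true.
  10. (v3 | ~v10 | v11) — v3 is true.
  11. (v3 | v1) — v1 is true.
  12. (~v6 | ~v4) — ~v6 is true.
  13. (v11 | ~v3) — v11 is true.
  14. (v8 | v6) — v8 is true.
  15. (~v11 | v9) — v9 is true.
  16. (~v2 | v11) — v11 is true.
  17. (v2 | ~v6) — ~v6 is true.
  18. (~v5 | ~v8) — ~v5 is true.
  19. (~v5 | ~v10 | v1) — v1 is true.
  20. (~v5 | v10) — ~v5 is true.
  21. (~v6 | ~v2) — ~v6 is true.
  22. (~v2 | ~v12) — ~v12 is true.

v1=True, v2=True, v3=True, v4=True, v5=False, v6=False, v7=True, v8=True, v9=True, v10=False, v11=True, v12=False, v13=True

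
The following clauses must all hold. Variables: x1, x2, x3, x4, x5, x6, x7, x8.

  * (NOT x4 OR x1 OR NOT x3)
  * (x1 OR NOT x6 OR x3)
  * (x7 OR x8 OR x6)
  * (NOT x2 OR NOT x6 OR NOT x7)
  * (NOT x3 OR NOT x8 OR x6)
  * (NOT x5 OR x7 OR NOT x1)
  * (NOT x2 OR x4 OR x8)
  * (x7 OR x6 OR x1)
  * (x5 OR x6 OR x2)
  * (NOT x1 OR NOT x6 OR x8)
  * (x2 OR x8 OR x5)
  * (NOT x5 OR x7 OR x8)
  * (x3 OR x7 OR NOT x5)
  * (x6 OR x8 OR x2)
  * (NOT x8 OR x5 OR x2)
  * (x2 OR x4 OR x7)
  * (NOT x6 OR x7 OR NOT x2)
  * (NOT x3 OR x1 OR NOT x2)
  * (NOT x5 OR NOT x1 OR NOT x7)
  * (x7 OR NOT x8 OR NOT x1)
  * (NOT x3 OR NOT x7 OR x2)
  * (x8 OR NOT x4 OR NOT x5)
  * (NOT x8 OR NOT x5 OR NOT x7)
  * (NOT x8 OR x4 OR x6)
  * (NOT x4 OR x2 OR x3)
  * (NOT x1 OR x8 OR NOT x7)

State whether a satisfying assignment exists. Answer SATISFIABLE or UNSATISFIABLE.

Try x1 = False.
Try x2 = True.
  then x3 is forced to False.
  then x6 is forced to False.
  then x7 is forced to True.
For the remaining variables, x4 = True, x5 = False, x8 = False works.
Every clause has at least one true literal under this assignment.
So x1 = F, x2 = T, x3 = F, x4 = T, x5 = F, x6 = F, x7 = T, x8 = F is a satisfying assignment.

SATISFIABLE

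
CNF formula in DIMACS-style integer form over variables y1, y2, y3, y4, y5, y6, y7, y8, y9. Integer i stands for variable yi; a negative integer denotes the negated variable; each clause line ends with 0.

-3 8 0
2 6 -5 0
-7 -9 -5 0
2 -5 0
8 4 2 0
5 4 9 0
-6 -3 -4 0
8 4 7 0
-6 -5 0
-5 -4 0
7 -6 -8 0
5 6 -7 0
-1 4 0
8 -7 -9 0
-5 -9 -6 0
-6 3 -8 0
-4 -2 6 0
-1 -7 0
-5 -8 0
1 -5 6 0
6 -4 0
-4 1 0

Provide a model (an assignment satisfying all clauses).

y1=0, y2=1, y3=1, y4=0, y5=0, y6=1, y7=1, y8=1, y9=1

Branch on y1: take y1 = False.
  then y4 is forced to False.
Set y2 = True and propagate.
Set y3 = True and propagate.
  then y8 is forced to True.
  then y5 is forced to False.
  then y9 is forced to True.
For the remaining variables, y6 = True, y7 = True works.
Every clause has at least one true literal under this assignment.
Check each clause:
  1. (y8 | ~y3) — y8 is true.
  2. (~y5 | y2 | y6) — y2 is true.
  3. (~y5 | ~y7 | ~y9) — ~y5 is true.
  4. (~y5 | y2) — y2 is true.
  5. (y2 | y4 | y8) — y8 is true.
  6. (y4 | y5 | y9) — y9 is true.
  7. (~y6 | ~y4 | ~y3) — ~y4 is true.
  8. (y7 | y4 | y8) — y8 is true.
  9. (~y6 | ~y5) — ~y5 is true.
  10. (~y4 | ~y5) — ~y5 is true.
  11. (~y6 | y7 | ~y8) — y7 is true.
  12. (y6 | y5 | ~y7) — y6 is true.
  13. (y4 | ~y1) — ~y1 is true.
  14. (~y7 | y8 | ~y9) — y8 is true.
  15. (~y6 | ~y5 | ~y9) — ~y5 is true.
  16. (y3 | ~y6 | ~y8) — y3 is true.
  17. (~y4 | y6 | ~y2) — ~y4 is true.
  18. (~y7 | ~y1) — ~y1 is true.
  19. (~y8 | ~y5) — ~y5 is true.
  20. (~y5 | y1 | y6) — ~y5 is true.
  21. (y6 | ~y4) — ~y4 is true.
  22. (~y4 | y1) — ~y4 is true.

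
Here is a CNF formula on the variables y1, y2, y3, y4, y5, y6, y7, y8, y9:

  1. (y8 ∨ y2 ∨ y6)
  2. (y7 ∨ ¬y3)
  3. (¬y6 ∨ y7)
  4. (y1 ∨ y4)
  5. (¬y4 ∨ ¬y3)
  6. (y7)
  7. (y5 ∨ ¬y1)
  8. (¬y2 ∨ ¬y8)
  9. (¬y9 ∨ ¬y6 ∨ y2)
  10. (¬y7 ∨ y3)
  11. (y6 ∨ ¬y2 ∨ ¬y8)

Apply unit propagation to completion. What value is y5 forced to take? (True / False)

Unit clause (y7) sets y7 = True.
(y3 ∨ ¬y7): since y7 = True, the clause reduces to (y3). y3 = True.
From (¬y3 ∨ ¬y4) and y3 = True: y4 = False.
From (y1 ∨ y4) and y4 = False: y1 = True.
From (¬y1 ∨ y5) and y1 = True: y5 = True.

True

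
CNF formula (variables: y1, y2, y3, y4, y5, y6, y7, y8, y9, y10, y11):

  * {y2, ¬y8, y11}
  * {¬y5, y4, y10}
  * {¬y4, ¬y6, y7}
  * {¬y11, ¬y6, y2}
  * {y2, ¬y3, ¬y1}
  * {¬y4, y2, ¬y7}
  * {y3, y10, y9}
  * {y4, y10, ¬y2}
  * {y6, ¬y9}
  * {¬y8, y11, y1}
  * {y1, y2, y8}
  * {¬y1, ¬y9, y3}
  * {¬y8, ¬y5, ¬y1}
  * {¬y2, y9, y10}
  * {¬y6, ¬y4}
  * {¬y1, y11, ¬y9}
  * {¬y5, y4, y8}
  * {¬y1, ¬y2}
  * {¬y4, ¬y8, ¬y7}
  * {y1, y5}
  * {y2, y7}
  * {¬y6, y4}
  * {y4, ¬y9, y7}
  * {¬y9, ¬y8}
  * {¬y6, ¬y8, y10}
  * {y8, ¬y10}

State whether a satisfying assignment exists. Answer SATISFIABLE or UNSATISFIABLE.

SATISFIABLE

Try y1 = False.
  then y5 is forced to True.
Try y2 = True.
For the remaining variables, y3 = True, y4 = False, y6 = False, y7 = False, y8 = True, y9 = False, y10 = True, y11 = True works.
So y1=False, y2=True, y3=True, y4=False, y5=True, y6=False, y7=False, y8=True, y9=False, y10=True, y11=True is a satisfying assignment.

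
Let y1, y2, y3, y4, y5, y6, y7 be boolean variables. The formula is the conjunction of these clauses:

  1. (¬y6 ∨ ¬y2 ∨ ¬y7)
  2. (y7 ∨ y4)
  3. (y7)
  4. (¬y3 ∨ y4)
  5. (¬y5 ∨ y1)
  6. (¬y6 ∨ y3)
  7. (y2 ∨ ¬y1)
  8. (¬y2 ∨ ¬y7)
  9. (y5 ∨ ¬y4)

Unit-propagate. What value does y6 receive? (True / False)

False

(y7) is a unit clause: y7 = True.
From (¬y2 ∨ ¬y7) and y7 = True: y2 = False.
(¬y1 ∨ y2): since y2 = False, the clause reduces to (¬y1). y1 = False.
In (¬y5 ∨ y1), y1 is now false; ¬y5 must hold, so y5 = False.
(¬y4 ∨ y5) with y5 = False leaves only ¬y4, so y4 = False.
From (¬y3 ∨ y4) and y4 = False: y3 = False.
(¬y6 ∨ y3) with y3 = False leaves only ¬y6, so y6 = False.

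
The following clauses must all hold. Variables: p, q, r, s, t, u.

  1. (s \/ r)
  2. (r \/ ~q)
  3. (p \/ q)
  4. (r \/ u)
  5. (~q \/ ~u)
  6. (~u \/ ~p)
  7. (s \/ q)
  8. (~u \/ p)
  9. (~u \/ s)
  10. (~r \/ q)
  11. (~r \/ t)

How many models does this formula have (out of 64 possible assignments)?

The models are:
  p=0 q=1 r=1 s=0 t=1 u=0
  p=0 q=1 r=1 s=1 t=1 u=0
  p=1 q=1 r=1 s=0 t=1 u=0
  p=1 q=1 r=1 s=1 t=1 u=0
Count: 4.

4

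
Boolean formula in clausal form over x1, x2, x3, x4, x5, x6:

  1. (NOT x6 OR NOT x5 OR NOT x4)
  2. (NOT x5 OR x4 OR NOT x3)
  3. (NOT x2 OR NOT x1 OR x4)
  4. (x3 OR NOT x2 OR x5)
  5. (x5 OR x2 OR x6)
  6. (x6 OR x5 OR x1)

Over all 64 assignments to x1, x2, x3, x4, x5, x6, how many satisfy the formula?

Split on x5, then x2.
  x5=1, x2=1: 6 of the 16 assignments to (x1,x3,x4,x6) work.
  x5=1, x2=0: x1 free; 4 ways for (x3,x4,x6) × 2^1 = 8.
  x5=0, x2=1: remaining (x1,x3,x4,x6) ∈ {(0,1,0,1); (0,1,1,1); (1,1,1,0); (1,1,1,1)} — 4.
  x5=0, x2=0: forces x6=1; x1, x3, x4 free → 2^3 = 8.
Total: 6 + 8 + 4 + 8 = 26.

26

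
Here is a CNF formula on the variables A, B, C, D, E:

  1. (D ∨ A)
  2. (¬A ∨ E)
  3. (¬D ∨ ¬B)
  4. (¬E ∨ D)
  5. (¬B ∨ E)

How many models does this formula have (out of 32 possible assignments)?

6

The models are:
  A=F B=F C=F D=T E=F
  A=F B=F C=F D=T E=T
  A=F B=F C=T D=T E=F
  A=F B=F C=T D=T E=T
  A=T B=F C=F D=T E=T
  A=T B=F C=T D=T E=T
Count: 6.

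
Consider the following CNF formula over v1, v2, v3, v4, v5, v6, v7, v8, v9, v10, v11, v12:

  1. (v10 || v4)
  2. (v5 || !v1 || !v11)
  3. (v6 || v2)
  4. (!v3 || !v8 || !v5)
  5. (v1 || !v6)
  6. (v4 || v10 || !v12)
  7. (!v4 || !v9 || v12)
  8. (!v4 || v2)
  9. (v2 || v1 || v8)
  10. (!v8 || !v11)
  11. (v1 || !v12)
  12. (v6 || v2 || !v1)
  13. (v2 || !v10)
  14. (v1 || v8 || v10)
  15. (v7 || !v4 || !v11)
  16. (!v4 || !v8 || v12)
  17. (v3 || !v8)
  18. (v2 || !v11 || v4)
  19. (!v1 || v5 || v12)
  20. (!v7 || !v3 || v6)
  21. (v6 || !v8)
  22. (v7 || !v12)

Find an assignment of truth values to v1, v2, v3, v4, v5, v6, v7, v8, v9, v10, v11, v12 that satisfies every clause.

v1=F, v2=T, v3=F, v4=F, v5=T, v6=F, v7=F, v8=F, v9=T, v10=T, v11=T, v12=F

Check each clause:
  1. (v10 || v4) — v10 is true.
  2. (!v11 || v5 || !v1) — v5 is true.
  3. (v2 || v6) — v2 is true.
  4. (!v5 || !v3 || !v8) — !v8 is true.
  5. (!v6 || v1) — !v6 is true.
  6. (v4 || !v12 || v10) — v10 is true.
  7. (v12 || !v4 || !v9) — !v4 is true.
  8. (!v4 || v2) — v2 is true.
  9. (v1 || v8 || v2) — v2 is true.
  10. (!v11 || !v8) — !v8 is true.
  11. (v1 || !v12) — !v12 is true.
  12. (v2 || v6 || !v1) — v2 is true.
  13. (!v10 || v2) — v2 is true.
  14. (v10 || v8 || v1) — v10 is true.
  15. (!v11 || !v4 || v7) — !v4 is true.
  16. (!v8 || v12 || !v4) — !v8 is true.
  17. (v3 || !v8) — !v8 is true.
  18. (!v11 || v4 || v2) — v2 is true.
  19. (v12 || v5 || !v1) — v5 is true.
  20. (v6 || !v3 || !v7) — !v7 is true.
  21. (!v8 || v6) — !v8 is true.
  22. (!v12 || v7) — !v12 is true.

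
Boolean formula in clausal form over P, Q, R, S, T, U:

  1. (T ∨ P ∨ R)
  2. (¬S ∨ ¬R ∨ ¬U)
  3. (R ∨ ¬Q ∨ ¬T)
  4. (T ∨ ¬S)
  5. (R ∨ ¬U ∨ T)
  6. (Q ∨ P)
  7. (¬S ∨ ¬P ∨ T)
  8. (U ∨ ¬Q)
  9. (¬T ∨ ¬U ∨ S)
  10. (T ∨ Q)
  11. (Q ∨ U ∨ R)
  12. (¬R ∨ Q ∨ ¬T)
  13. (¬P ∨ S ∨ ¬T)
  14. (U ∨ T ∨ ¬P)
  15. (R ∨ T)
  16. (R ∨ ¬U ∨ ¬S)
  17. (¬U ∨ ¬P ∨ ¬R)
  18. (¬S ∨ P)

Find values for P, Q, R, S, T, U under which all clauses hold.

P = 0  Q = 1  R = 1  S = 0  T = 0  U = 1

Check each clause:
  1. (P ∨ T ∨ R) — R is true.
  2. (¬R ∨ ¬U ∨ ¬S) — ¬S is true.
  3. (¬Q ∨ R ∨ ¬T) — R is true.
  4. (T ∨ ¬S) — ¬S is true.
  5. (R ∨ T ∨ ¬U) — R is true.
  6. (P ∨ Q) — Q is true.
  7. (¬S ∨ T ∨ ¬P) — ¬S is true.
  8. (U ∨ ¬Q) — U is true.
  9. (¬T ∨ S ∨ ¬U) — ¬T is true.
  10. (T ∨ Q) — Q is true.
  11. (Q ∨ R ∨ U) — Q is true.
  12. (¬R ∨ Q ∨ ¬T) — Q is true.
  13. (¬T ∨ ¬P ∨ S) — ¬T is true.
  14. (¬P ∨ U ∨ T) — ¬P is true.
  15. (T ∨ R) — R is true.
  16. (¬S ∨ ¬U ∨ R) — R is true.
  17. (¬P ∨ ¬U ∨ ¬R) — ¬P is true.
  18. (¬S ∨ P) — ¬S is true.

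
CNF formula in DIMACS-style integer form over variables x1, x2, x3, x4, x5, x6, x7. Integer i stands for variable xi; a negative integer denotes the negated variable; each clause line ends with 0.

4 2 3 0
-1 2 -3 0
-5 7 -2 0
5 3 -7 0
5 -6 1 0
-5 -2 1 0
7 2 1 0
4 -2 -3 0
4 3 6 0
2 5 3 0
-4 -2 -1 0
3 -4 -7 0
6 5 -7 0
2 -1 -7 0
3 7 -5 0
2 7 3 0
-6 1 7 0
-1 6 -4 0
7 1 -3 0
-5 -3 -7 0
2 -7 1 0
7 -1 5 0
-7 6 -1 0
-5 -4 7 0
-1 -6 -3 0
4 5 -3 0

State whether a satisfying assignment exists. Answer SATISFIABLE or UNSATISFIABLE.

SATISFIABLE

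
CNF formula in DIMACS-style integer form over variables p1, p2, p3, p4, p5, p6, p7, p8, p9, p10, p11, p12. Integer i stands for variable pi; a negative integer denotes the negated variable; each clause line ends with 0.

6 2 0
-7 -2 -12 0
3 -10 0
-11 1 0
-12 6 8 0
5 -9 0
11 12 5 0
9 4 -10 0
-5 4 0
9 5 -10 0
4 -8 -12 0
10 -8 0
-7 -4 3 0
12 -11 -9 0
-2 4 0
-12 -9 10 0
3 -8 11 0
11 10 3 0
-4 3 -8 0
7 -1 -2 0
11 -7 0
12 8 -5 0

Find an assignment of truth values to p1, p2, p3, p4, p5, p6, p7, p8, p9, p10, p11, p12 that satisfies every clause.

p1=T, p2=F, p3=T, p4=T, p5=F, p6=T, p7=T, p8=F, p9=F, p10=F, p11=T, p12=F

Check each clause:
  1. (p6 OR p2) — p6 is true.
  2. (NOT p2 OR NOT p7 OR NOT p12) — NOT p12 is true.
  3. (NOT p10 OR p3) — p3 is true.
  4. (NOT p11 OR p1) — p1 is true.
  5. (p6 OR p8 OR NOT p12) — NOT p12 is true.
  6. (p5 OR NOT p9) — NOT p9 is true.
  7. (p12 OR p5 OR p11) — p11 is true.
  8. (p4 OR p9 OR NOT p10) — p4 is true.
  9. (NOT p5 OR p4) — NOT p5 is true.
  10. (p9 OR NOT p10 OR p5) — NOT p10 is true.
  11. (p4 OR NOT p8 OR NOT p12) — NOT p8 is true.
  12. (NOT p8 OR p10) — NOT p8 is true.
  13. (NOT p7 OR NOT p4 OR p3) — p3 is true.
  14. (NOT p9 OR p12 OR NOT p11) — NOT p9 is true.
  15. (p4 OR NOT p2) — p4 is true.
  16. (NOT p12 OR p10 OR NOT p9) — NOT p12 is true.
  17. (p11 OR p3 OR NOT p8) — p3 is true.
  18. (p10 OR p3 OR p11) — p11 is true.
  19. (NOT p8 OR p3 OR NOT p4) — NOT p8 is true.
  20. (NOT p2 OR p7 OR NOT p1) — p7 is true.
  21. (NOT p7 OR p11) — p11 is true.
  22. (p8 OR NOT p5 OR p12) — NOT p5 is true.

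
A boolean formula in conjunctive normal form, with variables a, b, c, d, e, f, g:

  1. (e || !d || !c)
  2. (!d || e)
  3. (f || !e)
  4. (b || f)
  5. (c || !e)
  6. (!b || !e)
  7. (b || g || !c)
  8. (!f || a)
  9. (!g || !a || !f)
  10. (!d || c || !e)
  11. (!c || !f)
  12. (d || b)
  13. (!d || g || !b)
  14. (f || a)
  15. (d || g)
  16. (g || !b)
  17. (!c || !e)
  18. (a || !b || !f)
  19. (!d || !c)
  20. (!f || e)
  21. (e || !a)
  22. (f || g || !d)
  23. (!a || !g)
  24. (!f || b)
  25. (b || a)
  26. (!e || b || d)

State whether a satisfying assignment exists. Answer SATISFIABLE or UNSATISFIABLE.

b = True:
  propagation gives e=False, d=False, g=True, f=False; an empty clause results — contradiction.
b = False:
  propagation gives f=True; an empty clause results — contradiction.
Every branch closes, so no satisfying assignment exists.

UNSATISFIABLE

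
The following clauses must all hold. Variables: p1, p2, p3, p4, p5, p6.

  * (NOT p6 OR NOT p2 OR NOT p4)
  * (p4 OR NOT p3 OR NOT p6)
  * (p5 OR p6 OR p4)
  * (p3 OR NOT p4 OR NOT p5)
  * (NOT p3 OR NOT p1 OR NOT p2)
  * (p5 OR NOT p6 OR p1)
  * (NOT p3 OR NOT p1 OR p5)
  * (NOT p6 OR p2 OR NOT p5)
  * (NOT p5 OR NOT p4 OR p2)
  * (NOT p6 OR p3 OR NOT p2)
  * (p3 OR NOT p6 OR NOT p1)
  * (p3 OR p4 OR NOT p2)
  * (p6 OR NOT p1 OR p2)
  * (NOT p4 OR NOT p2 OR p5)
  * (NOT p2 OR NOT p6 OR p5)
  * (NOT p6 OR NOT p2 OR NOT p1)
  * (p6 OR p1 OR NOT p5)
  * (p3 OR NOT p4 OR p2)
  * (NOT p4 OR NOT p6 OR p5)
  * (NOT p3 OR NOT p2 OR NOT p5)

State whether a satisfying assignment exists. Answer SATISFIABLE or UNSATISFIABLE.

Try p1 = False.
Branch on p2: take p2 = False.
Branch on p3: take p3 = True.
For the remaining variables, p4 = True, p5 = False, p6 = False works.
So p1 = F  p2 = F  p3 = T  p4 = T  p5 = F  p6 = F is a satisfying assignment.

SATISFIABLE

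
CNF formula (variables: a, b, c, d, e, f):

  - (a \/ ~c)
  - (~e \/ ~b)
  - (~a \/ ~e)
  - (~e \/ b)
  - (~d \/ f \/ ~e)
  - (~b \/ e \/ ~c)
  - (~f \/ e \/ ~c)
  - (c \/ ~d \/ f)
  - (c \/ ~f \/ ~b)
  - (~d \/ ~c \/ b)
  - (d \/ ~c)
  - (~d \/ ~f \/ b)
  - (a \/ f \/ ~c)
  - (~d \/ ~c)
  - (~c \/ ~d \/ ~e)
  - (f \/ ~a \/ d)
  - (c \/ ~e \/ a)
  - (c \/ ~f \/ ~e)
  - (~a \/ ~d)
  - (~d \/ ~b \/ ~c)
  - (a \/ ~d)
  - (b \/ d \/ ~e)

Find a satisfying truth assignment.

a=F, b=T, c=F, d=F, e=F, f=F

Check each clause:
  1. (~c \/ a) — ~c is true.
  2. (~e \/ ~b) — ~e is true.
  3. (~e \/ ~a) — ~e is true.
  4. (~e \/ b) — b is true.
  5. (~e \/ ~d \/ f) — ~e is true.
  6. (~c \/ ~b \/ e) — ~c is true.
  7. (~f \/ e \/ ~c) — ~c is true.
  8. (c \/ f \/ ~d) — ~d is true.
  9. (~f \/ ~b \/ c) — ~f is true.
  10. (~d \/ ~c \/ b) — b is true.
  11. (~c \/ d) — ~c is true.
  12. (~f \/ b \/ ~d) — ~f is true.
  13. (f \/ a \/ ~c) — ~c is true.
  14. (~c \/ ~d) — ~d is true.
  15. (~c \/ ~e \/ ~d) — ~e is true.
  16. (d \/ ~a \/ f) — ~a is true.
  17. (~e \/ c \/ a) — ~e is true.
  18. (~f \/ ~e \/ c) — ~f is true.
  19. (~d \/ ~a) — ~d is true.
  20. (~b \/ ~c \/ ~d) — ~d is true.
  21. (~d \/ a) — ~d is true.
  22. (~e \/ b \/ d) — b is true.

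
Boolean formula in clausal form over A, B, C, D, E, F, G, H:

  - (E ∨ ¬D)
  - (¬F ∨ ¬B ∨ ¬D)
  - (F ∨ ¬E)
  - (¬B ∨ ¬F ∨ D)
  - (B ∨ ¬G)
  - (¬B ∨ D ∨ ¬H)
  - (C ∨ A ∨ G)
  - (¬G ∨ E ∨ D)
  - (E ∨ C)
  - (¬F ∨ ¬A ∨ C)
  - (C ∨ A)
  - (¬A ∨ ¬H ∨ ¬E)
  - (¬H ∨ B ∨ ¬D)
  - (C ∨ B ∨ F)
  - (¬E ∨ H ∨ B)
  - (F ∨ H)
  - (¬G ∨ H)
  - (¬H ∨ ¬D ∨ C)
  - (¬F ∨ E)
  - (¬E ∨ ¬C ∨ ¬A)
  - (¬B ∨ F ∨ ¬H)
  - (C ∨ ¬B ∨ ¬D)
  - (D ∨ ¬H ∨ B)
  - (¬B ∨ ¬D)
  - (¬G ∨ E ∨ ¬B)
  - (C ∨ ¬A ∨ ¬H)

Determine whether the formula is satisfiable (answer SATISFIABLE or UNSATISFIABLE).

UNSATISFIABLE

B = True:
  propagation gives D=False, F=False, E=False, H=False; an empty clause results — contradiction.
B = False:
  C = True:
    E = True:
      propagation gives F=True, H=True, A=False; contradiction.
    E = False:
      propagation gives D=False, F=False, H=True; contradiction.
  C = False:
    propagation gives A=True, E=True, F=True; an empty clause results — contradiction.
Every branch closes, so no satisfying assignment exists.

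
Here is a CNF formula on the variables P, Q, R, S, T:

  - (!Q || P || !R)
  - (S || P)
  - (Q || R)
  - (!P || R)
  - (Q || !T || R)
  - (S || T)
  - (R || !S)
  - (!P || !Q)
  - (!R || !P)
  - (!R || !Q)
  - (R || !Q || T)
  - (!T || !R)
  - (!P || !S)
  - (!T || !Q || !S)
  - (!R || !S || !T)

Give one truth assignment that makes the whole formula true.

Set P = False and propagate.
  then S is forced to True.
  then R is forced to True.
  then Q is forced to False.
  then T is forced to False.

P = F, Q = F, R = T, S = T, T = F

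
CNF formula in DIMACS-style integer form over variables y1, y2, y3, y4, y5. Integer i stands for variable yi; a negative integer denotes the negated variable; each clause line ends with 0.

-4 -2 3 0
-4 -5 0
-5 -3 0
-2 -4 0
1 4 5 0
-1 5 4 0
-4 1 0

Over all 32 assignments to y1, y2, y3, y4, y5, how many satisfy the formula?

The models are:
  y1=0 y2=0 y3=0 y4=0 y5=1
  y1=0 y2=1 y3=0 y4=0 y5=1
  y1=1 y2=0 y3=0 y4=0 y5=1
  y1=1 y2=0 y3=0 y4=1 y5=0
  y1=1 y2=0 y3=1 y4=1 y5=0
  y1=1 y2=1 y3=0 y4=0 y5=1
That's 6 in total.

6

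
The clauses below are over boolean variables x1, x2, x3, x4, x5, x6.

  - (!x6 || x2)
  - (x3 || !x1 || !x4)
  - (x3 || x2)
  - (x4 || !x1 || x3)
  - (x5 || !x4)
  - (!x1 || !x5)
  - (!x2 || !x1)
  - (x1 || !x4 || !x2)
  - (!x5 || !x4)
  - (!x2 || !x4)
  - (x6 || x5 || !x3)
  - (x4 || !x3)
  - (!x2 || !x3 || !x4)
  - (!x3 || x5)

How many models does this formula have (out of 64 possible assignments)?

4

Satisfying assignments:
  x1=0 x2=1 x3=0 x4=0 x5=0 x6=0
  x1=0 x2=1 x3=0 x4=0 x5=0 x6=1
  x1=0 x2=1 x3=0 x4=0 x5=1 x6=0
  x1=0 x2=1 x3=0 x4=0 x5=1 x6=1
Count: 4.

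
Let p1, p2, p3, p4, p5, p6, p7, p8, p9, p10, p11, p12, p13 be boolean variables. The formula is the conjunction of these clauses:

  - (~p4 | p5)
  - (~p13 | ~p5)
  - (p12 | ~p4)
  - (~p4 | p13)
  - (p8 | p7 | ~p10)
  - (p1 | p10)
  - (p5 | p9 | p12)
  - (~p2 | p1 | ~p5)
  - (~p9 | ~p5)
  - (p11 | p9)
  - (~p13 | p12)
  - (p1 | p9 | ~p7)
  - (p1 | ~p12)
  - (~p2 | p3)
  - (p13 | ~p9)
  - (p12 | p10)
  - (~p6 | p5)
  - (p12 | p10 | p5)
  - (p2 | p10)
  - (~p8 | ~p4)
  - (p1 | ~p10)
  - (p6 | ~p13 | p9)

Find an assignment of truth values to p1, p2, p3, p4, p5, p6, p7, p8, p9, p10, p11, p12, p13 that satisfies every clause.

p1 occurs only positively in the remaining clauses — set p1 = True.
Pure literal: p3 appears only positively; assign p3 = True.
Branch on p2: take p2 = True.
Branch on p4: take p4 = False.
Set p5 = False and propagate.
  then p6 is forced to False.
The remaining clauses are satisfied by p7 = False, p8 = True, p9 = True, p10 = True, p11 = False, p12 = True, p13 = True.
Every clause has at least one true literal under this assignment.

p1=True, p2=True, p3=True, p4=False, p5=False, p6=False, p7=False, p8=True, p9=True, p10=True, p11=False, p12=True, p13=True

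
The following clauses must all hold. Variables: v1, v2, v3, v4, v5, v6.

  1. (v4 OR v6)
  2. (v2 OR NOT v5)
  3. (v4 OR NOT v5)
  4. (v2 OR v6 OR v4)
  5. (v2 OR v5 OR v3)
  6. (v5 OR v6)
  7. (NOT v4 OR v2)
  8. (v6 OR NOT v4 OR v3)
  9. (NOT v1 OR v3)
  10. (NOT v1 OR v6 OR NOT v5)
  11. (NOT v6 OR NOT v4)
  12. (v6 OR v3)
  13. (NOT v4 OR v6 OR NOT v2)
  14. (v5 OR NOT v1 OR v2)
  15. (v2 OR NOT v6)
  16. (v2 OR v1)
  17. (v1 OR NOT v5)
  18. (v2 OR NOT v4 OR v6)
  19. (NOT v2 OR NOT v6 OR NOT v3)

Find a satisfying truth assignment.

v1=0, v2=1, v3=0, v4=0, v5=0, v6=1

Branch on v1: take v1 = False.
  then v2 is forced to True.
  then v5 is forced to False.
  then v6 is forced to True.
  then v4 is forced to False.
  then v3 is forced to False.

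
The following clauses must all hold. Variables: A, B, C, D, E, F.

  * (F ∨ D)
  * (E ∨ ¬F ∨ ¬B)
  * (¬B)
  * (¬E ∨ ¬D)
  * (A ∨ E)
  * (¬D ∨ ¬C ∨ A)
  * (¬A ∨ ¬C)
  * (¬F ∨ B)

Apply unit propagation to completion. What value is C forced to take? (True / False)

False

(¬B) stands alone — B = False.
(¬F ∨ B): since B = False, the clause reduces to (¬F). F = False.
From (D ∨ F) and F = False: D = True.
From (¬E ∨ ¬D) and D = True: E = False.
(A ∨ E) with E = False leaves only A, so A = True.
From (¬A ∨ ¬C) and A = True: C = False.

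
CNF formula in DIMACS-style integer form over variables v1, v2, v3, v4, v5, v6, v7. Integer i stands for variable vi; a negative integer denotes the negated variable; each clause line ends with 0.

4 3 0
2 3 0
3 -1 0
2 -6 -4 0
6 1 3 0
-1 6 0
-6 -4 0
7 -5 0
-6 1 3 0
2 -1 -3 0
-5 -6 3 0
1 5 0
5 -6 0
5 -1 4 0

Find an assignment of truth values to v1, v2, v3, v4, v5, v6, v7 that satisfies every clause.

v1=False, v2=False, v3=True, v4=True, v5=True, v6=False, v7=True

Check each clause:
  1. (v4 || v3) — v3 is true.
  2. (v2 || v3) — v3 is true.
  3. (!v1 || v3) — v3 is true.
  4. (!v4 || !v6 || v2) — !v6 is true.
  5. (v3 || v6 || v1) — v3 is true.
  6. (!v1 || v6) — !v1 is true.
  7. (!v4 || !v6) — !v6 is true.
  8. (v7 || !v5) — v7 is true.
  9. (v3 || !v6 || v1) — !v6 is true.
  10. (v2 || !v1 || !v3) — !v1 is true.
  11. (!v5 || !v6 || v3) — v3 is true.
  12. (v1 || v5) — v5 is true.
  13. (!v6 || v5) — !v6 is true.
  14. (v5 || !v1 || v4) — v4 is true.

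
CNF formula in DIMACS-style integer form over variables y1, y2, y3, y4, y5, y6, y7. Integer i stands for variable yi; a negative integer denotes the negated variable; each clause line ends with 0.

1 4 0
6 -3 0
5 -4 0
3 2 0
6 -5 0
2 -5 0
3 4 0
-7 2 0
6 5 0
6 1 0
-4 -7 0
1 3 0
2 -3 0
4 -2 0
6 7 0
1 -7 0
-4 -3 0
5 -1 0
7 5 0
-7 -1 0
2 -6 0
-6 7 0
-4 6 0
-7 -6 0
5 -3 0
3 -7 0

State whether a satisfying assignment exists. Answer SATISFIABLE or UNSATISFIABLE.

UNSATISFIABLE

y6 = True:
  propagation gives y2=True, y4=True, y5=True, y7=False; an empty clause results — contradiction.
y6 = False:
  propagation gives y3=False, y2=True, y5=False; an empty clause results — contradiction.
Every branch closes, so no satisfying assignment exists.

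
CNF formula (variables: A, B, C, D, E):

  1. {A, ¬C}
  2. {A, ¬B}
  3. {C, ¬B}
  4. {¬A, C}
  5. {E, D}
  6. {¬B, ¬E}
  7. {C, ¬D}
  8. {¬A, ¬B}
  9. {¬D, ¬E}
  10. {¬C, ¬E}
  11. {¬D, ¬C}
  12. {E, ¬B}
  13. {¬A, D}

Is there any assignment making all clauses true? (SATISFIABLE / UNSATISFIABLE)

SATISFIABLE

Pure literal: B appears only negated; assign B = False.
Set A = False and propagate.
  then C is forced to False.
  then D is forced to False.
  then E is forced to True.
Every clause has at least one true literal under this assignment.
So A=F, B=F, C=F, D=F, E=T is a satisfying assignment.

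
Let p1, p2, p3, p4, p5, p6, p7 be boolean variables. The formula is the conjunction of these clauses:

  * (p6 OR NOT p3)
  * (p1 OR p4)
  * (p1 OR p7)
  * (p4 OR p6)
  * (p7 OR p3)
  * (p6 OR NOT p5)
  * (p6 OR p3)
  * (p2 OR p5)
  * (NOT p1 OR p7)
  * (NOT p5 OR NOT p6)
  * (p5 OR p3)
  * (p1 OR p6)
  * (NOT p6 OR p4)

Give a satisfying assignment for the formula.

p2 occurs only positively in the remaining clauses — set p2 = True.
Pure literal: p4 appears only positively; assign p4 = True.
Set p1 = False and propagate.
  then p7 is forced to True.
  then p6 is forced to True.
  then p5 is forced to False.
  then p3 is forced to True.

p1=F, p2=T, p3=T, p4=T, p5=F, p6=T, p7=T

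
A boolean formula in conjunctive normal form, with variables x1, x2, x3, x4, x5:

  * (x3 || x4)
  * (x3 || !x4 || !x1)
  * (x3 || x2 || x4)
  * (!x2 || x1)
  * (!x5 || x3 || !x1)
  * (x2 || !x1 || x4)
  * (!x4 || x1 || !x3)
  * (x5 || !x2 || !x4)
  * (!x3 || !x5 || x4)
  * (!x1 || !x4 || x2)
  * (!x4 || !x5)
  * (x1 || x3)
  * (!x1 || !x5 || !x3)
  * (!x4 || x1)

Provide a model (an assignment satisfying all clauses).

x1 = T  x2 = T  x3 = T  x4 = F  x5 = F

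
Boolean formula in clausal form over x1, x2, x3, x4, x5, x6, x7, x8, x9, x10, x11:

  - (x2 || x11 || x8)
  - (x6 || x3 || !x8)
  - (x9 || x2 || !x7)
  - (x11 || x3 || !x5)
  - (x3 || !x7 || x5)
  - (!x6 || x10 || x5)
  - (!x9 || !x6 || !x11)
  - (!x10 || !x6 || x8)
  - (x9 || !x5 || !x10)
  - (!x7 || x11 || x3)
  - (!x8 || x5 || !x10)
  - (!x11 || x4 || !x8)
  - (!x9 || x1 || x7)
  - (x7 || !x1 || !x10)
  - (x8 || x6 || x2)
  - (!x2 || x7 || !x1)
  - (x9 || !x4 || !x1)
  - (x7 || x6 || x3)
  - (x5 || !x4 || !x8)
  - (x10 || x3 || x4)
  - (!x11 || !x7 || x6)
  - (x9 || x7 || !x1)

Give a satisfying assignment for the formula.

x3 occurs only positively in the remaining clauses — set x3 = True.
Set x1 = False and propagate.
Try x2 = True.
For the remaining variables, x4 = False, x5 = False, x6 = False, x7 = True, x8 = True, x9 = True, x10 = False, x11 = False works.

x1=0, x2=1, x3=1, x4=0, x5=0, x6=0, x7=1, x8=1, x9=1, x10=0, x11=0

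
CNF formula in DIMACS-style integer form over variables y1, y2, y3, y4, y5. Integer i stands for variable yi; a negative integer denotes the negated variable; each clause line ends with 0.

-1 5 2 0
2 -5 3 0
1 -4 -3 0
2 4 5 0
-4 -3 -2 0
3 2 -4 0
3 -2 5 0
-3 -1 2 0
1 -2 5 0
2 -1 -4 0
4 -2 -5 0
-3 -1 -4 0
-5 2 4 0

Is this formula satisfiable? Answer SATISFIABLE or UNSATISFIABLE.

SATISFIABLE

Branch on y1: take y1 = True.
Branch on y2: take y2 = True.
For the remaining variables, y3 = True, y4 = False, y5 = False works.
So y1=T, y2=T, y3=T, y4=F, y5=F is a satisfying assignment.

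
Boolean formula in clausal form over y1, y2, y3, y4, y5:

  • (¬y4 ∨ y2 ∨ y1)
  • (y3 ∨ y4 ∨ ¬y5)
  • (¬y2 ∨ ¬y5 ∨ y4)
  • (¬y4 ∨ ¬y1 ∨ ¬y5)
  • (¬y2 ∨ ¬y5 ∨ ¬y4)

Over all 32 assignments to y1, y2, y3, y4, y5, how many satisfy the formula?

16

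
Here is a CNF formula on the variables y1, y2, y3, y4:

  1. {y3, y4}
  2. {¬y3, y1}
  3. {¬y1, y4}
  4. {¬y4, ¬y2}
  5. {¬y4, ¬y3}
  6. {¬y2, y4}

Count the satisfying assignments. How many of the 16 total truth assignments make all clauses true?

2

The models are:
  y1=0 y2=0 y3=0 y4=1
  y1=1 y2=0 y3=0 y4=1
Count: 2.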